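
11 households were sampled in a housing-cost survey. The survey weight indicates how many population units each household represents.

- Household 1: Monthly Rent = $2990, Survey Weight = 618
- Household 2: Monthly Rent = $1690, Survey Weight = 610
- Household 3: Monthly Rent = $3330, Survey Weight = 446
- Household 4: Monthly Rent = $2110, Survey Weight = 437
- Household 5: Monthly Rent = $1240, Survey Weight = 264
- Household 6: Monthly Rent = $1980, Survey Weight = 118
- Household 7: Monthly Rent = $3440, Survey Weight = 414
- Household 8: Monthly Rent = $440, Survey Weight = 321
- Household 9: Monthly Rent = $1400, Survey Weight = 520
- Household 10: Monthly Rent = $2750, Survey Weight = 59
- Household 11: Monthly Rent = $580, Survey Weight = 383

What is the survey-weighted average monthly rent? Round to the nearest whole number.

2035

Weighted sum = 2990×618 + 1690×610 + 3330×446 + 2110×437 + 1240×264 + 1980×118 + 3440×414 + 440×321 + 1400×520 + 2750×59 + 580×383
  = 8524760
Sum of weights = 618 + 610 + 446 + 437 + 264 + 118 + 414 + 321 + 520 + 59 + 383 = 4190
Weighted mean = 8524760 / 4190 = 2034.5489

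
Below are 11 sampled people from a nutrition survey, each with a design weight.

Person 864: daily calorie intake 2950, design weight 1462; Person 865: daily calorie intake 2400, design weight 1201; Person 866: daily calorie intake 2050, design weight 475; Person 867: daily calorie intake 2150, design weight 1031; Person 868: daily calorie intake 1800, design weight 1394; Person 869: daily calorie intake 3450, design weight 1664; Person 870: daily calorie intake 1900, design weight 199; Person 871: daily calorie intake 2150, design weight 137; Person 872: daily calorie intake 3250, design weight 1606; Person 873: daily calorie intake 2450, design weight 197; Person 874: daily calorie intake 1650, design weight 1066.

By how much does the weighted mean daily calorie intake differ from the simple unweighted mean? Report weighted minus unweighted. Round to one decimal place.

Unweighted sum = 2950 + 2400 + 2050 + 2150 + 1800 + 3450 + 1900 + 2150 + 3250 + 2450 + 1650 = 26200
Unweighted mean = 26200 / 11 = 2381.8182
Weighted sum = 2950×1462 + 2400×1201 + 2050×475 + 2150×1031 + 1800×1394 + 3450×1664 + 1900×199 + 2150×137 + 3250×1606 + 2450×197 + 1650×1066
  = 4312900 + 2882400 + 973750 + 2216650 + 2509200 + 5740800 + 378100 + 294550 + 5219500 + 482650 + 1758900 = 26769400
Sum of weights = 10432
Weighted mean = 26769400 / 10432 = 2566.0851
Difference (weighted minus unweighted) = 184.26694

184.3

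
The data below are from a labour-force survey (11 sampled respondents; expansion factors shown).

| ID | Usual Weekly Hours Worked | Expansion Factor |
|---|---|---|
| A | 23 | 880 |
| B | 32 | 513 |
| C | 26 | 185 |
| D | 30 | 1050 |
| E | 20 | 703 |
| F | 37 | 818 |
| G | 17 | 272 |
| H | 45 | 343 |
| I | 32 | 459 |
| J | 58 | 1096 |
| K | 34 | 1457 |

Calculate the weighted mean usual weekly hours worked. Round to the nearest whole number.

Weighted sum = 23×880 + 32×513 + 26×185 + 30×1050 + 20×703 + 37×818 + 17×272 + 45×343 + 32×459 + 58×1096 + 34×1457
  = 20240 + 16416 + 4810 + 31500 + 14060 + 30266 + 4624 + 15435 + 14688 + 63568 + 49538 = 265145
Sum of weights = 880 + 513 + 185 + 1050 + 703 + 818 + 272 + 343 + 459 + 1096 + 1457 = 7776
Weighted mean = 265145 / 7776 = 34.097865

34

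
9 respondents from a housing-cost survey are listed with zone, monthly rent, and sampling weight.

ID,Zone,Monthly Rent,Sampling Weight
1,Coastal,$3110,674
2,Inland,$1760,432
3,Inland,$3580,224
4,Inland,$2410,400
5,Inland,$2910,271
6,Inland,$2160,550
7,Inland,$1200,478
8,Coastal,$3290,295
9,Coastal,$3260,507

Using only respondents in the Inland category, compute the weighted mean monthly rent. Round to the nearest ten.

2160

Inland rows: 2, 3, 4, 5, 6, 7
Weighted sum = 1760×432 + 3580×224 + 2410×400 + 2910×271 + 2160×550 + 1200×478
  = 5076450
Sum of weights = 432 + 224 + 400 + 271 + 550 + 478 = 2355
Weighted mean = 5076450 / 2355 = 2155.6051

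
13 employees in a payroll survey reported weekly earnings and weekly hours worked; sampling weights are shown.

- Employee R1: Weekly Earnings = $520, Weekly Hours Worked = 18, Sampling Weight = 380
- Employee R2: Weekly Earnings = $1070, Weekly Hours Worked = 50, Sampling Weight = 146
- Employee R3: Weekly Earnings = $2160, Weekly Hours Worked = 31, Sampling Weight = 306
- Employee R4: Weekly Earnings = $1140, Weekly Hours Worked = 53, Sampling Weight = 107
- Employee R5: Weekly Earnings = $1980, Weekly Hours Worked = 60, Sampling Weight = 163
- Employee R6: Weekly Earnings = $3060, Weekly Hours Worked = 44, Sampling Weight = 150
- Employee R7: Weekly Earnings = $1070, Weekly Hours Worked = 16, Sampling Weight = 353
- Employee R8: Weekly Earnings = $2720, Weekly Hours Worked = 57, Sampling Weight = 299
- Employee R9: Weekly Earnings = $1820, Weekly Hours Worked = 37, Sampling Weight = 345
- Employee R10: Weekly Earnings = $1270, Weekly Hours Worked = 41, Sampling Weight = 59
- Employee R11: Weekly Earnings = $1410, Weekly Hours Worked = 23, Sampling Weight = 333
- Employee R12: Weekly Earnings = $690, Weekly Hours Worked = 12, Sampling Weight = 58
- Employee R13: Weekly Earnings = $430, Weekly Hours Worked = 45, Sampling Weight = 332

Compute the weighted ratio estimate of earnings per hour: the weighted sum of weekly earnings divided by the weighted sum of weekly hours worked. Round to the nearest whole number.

Σ wᵢ·y = 4464630
Σ wᵢ·x = 106847
Ratio = 4464630 / 106847 = 41.785263

42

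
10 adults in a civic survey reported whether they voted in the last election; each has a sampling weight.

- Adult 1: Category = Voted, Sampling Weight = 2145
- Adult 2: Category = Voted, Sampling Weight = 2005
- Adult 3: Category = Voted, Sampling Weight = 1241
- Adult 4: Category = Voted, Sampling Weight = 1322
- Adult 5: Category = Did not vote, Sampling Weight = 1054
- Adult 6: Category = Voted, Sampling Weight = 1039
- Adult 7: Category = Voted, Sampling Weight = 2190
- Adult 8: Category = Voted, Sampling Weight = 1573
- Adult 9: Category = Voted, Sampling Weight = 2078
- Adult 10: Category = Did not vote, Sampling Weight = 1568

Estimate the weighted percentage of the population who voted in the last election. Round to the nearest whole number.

84

Sum of weights for 'Voted' = 2145 + 2005 + 1241 + 1322 + 1039 + 2190 + 1573 + 2078 = 13593
Total weight = 16215
Weighted proportion = 13593 / 16215 = 0.83829787 → 83.829787%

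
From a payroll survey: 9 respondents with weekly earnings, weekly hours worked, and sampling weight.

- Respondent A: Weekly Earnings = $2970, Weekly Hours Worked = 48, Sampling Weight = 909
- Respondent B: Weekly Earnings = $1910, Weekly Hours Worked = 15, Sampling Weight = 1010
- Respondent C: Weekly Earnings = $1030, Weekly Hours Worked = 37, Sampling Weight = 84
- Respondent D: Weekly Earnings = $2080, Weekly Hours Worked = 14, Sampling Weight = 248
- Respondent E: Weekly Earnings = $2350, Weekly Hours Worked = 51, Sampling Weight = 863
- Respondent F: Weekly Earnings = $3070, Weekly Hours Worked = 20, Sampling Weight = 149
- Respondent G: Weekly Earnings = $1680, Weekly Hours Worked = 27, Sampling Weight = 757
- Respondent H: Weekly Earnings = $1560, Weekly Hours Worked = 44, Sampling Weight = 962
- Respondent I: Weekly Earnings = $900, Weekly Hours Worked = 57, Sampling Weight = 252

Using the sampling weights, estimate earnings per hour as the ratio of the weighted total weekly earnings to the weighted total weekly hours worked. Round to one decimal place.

56.6

Σ wᵢ·y = 2970×909 + 1910×1010 + 1030×84 + 2080×248 + 2350×863 + 3070×149 + 1680×757 + 1560×962 + 900×252
  = 2699730 + 1929100 + 86520 + 515840 + 2028050 + 457430 + 1271760 + 1500720 + 226800 = 10715950
Σ wᵢ·x = 48×909 + 15×1010 + 37×84 + 14×248 + 51×863 + 20×149 + 27×757 + 44×962 + 57×252
  = 43632 + 15150 + 3108 + 3472 + 44013 + 2980 + 20439 + 42328 + 14364 = 189486
Ratio = 10715950 / 189486 = 56.552727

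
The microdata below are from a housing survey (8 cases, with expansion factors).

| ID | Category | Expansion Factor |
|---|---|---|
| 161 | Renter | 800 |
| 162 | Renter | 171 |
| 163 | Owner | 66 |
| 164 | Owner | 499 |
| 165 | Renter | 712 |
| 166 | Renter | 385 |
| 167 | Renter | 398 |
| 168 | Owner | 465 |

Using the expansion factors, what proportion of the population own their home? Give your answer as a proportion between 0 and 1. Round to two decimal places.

Sum of weights for 'Owner' = 66 + 499 + 465 = 1030
Total weight = 800 + 171 + 66 + 499 + 712 + 385 + 398 + 465 = 3496
Weighted proportion = 1030 / 3496 = 0.29462243

0.29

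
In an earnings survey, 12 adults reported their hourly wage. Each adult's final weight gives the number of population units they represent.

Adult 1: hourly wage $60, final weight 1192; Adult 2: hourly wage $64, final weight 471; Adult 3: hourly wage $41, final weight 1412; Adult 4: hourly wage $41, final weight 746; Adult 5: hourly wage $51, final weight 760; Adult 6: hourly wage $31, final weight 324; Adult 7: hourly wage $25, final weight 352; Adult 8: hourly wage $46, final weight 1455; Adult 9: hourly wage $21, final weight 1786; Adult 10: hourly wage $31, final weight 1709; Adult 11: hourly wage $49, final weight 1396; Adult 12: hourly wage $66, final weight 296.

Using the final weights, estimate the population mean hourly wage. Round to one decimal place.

Weighted sum = 60×1192 + 64×471 + 41×1412 + 41×746 + 51×760 + 31×324 + 25×352 + 46×1455 + 21×1786 + 31×1709 + 49×1396 + 66×296
  = 71520 + 30144 + 57892 + 30586 + 38760 + 10044 + 8800 + 66930 + 37506 + 52979 + 68404 + 19536 = 493101
Sum of weights = 1192 + 471 + 1412 + 746 + 760 + 324 + 352 + 1455 + 1786 + 1709 + 1396 + 296 = 11899
Weighted mean = 493101 / 11899 = 41.440541

41.4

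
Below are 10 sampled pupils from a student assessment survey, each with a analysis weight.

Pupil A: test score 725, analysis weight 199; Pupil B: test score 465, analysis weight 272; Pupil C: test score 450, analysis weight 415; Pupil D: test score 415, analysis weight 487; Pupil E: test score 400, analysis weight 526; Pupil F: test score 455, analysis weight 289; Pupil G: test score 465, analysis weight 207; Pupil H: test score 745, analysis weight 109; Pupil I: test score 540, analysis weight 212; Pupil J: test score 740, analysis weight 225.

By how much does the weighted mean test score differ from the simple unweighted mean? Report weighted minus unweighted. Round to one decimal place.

-43.6

Unweighted sum = 725 + 465 + 450 + 415 + 400 + 455 + 465 + 745 + 540 + 740 = 5400
Unweighted mean = 5400 / 10 = 540
Weighted sum = 725×199 + 465×272 + 450×415 + 415×487 + 400×526 + 455×289 + 465×207 + 745×109 + 540×212 + 740×225
  = 144275 + 126480 + 186750 + 202105 + 210400 + 131495 + 96255 + 81205 + 114480 + 166500 = 1459945
Sum of weights = 199 + 272 + 415 + 487 + 526 + 289 + 207 + 109 + 212 + 225 = 2941
Weighted mean = 1459945 / 2941 = 496.41108
Difference (weighted minus unweighted) = -43.588915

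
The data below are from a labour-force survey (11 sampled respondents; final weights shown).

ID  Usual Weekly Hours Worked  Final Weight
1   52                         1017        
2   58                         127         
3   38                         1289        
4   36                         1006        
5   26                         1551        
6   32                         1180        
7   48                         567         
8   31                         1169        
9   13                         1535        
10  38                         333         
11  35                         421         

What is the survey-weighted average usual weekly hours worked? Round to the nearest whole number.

Weighted sum = 334333
Sum of weights = 1017 + 127 + 1289 + 1006 + 1551 + 1180 + 567 + 1169 + 1535 + 333 + 421 = 10195
Weighted mean = 334333 / 10195 = 32.793821

33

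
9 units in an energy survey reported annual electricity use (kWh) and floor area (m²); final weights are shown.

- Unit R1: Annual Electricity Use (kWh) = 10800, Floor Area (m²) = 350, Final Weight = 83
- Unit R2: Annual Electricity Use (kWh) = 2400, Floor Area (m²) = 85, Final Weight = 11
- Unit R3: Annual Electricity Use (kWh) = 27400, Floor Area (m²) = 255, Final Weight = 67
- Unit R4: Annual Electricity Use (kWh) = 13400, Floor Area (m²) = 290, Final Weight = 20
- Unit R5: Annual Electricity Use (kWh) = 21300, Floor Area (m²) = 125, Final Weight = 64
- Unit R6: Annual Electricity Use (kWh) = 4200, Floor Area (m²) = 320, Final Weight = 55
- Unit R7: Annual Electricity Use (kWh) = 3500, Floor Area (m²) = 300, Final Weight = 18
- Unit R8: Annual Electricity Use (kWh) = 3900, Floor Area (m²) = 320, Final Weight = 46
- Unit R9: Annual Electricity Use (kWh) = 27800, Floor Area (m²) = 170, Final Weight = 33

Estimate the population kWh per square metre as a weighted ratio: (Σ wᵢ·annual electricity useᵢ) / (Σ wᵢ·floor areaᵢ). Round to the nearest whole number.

Σ wᵢ·y = 5780600
Σ wᵢ·x = 350×83 + 85×11 + 255×67 + 290×20 + 125×64 + 320×55 + 300×18 + 320×46 + 170×33
  = 29050 + 935 + 17085 + 5800 + 8000 + 17600 + 5400 + 14720 + 5610 = 104200
Ratio = 5780600 / 104200 = 55.476008

55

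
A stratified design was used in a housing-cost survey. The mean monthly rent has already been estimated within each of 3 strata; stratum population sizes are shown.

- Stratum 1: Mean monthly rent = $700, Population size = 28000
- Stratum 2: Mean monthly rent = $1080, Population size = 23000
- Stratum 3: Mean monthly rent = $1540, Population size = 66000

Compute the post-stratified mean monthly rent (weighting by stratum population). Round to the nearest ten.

1250

Σ Nₕ·x̄ₕ = 146080000
Σ Nₕ = 28000 + 23000 + 66000 = 117000
Overall mean = 146080000 / 117000 = 1248.547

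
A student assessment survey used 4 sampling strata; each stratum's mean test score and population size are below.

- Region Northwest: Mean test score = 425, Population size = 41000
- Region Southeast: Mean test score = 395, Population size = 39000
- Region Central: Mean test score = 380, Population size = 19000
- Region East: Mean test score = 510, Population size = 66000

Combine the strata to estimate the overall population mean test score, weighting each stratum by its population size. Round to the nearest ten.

450

Σ Nₕ·x̄ₕ = 425×41000 + 395×39000 + 380×19000 + 510×66000
  = 73710000
Σ Nₕ = 41000 + 39000 + 19000 + 66000 = 165000
Overall mean = 73710000 / 165000 = 446.72727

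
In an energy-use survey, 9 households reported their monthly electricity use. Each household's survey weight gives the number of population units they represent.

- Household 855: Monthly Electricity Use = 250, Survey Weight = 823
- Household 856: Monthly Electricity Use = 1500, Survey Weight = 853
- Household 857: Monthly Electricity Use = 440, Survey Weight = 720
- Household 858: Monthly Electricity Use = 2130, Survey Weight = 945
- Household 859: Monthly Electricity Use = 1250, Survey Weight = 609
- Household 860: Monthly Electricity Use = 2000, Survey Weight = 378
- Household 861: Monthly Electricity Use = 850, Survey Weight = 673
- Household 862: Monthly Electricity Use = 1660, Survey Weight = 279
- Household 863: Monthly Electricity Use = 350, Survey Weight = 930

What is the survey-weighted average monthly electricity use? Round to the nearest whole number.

Weighted sum = 250×823 + 1500×853 + 440×720 + 2130×945 + 1250×609 + 2000×378 + 850×673 + 1660×279 + 350×930
  = 205750 + 1279500 + 316800 + 2012850 + 761250 + 756000 + 572050 + 463140 + 325500 = 6692840
Sum of weights = 823 + 853 + 720 + 945 + 609 + 378 + 673 + 279 + 930 = 6210
Weighted mean = 6692840 / 6210 = 1077.752

1078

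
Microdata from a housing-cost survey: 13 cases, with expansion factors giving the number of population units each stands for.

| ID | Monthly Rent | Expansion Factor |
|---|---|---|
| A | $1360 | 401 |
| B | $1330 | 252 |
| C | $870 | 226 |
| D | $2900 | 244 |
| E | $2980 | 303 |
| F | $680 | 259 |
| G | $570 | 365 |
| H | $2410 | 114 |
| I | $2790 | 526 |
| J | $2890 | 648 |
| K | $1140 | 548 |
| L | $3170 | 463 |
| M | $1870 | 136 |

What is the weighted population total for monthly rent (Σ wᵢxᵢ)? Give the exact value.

9033600

Weighted total = 9033600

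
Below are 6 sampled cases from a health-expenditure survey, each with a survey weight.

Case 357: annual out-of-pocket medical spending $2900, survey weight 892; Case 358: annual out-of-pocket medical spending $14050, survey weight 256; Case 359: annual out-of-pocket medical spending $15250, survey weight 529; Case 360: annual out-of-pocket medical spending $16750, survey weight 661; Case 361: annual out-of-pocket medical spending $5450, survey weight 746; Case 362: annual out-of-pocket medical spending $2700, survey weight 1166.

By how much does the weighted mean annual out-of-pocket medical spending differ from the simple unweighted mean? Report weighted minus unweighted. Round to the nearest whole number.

Unweighted sum = 2900 + 14050 + 15250 + 16750 + 5450 + 2700 = 57100
Unweighted mean = 57100 / 6 = 9516.6667
Weighted sum = 2900×892 + 14050×256 + 15250×529 + 16750×661 + 5450×746 + 2700×1166
  = 2586800 + 3596800 + 8067250 + 11071750 + 4065700 + 3148200 = 32536500
Sum of weights = 892 + 256 + 529 + 661 + 746 + 1166 = 4250
Weighted mean = 32536500 / 4250 = 7655.6471
Difference (weighted minus unweighted) = -1861.0196

-1861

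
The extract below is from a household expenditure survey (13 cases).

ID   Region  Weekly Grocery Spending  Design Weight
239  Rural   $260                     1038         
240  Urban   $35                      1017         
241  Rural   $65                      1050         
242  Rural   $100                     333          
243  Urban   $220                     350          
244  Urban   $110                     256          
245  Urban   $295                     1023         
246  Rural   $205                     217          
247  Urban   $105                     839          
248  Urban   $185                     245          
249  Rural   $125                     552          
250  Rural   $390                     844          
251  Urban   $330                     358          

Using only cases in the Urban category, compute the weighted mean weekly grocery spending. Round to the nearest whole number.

170

Urban rows: 240, 243, 244, 245, 247, 248, 251
Weighted sum = 35×1017 + 220×350 + 110×256 + 295×1023 + 105×839 + 185×245 + 330×358
  = 35595 + 77000 + 28160 + 301785 + 88095 + 45325 + 118140 = 694100
Sum of weights = 4088
Weighted mean = 694100 / 4088 = 169.78963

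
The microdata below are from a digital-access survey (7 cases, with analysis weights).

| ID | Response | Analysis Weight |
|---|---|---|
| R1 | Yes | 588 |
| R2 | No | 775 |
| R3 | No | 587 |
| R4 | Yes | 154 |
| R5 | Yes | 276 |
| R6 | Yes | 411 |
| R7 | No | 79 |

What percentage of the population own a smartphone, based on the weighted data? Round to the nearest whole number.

Sum of weights for 'Yes' = 588 + 154 + 276 + 411 = 1429
Total weight = 588 + 775 + 587 + 154 + 276 + 411 + 79 = 2870
Weighted proportion = 1429 / 2870 = 0.49790941 → 49.790941%

50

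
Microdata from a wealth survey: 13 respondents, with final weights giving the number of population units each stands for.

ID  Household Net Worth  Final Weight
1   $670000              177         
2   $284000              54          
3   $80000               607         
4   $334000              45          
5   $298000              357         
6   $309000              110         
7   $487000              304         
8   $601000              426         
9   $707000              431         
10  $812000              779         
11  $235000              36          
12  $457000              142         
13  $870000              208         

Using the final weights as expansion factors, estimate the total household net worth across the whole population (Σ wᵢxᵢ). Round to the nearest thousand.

1933545000

Weighted total = 1933545000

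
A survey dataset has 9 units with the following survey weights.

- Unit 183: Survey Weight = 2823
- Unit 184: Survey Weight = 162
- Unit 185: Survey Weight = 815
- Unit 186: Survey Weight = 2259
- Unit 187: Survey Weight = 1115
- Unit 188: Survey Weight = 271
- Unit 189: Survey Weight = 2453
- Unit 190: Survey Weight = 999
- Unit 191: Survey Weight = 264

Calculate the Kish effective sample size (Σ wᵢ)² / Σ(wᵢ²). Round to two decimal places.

Σ wᵢ = 2823 + 162 + 815 + 2259 + 1115 + 271 + 2453 + 999 + 264 = 11161
Σ wᵢ² = 7969329 + 26244 + 664225 + 5103081 + 1243225 + 73441 + 6017209 + 998001 + 69696 = 22164451
n_eff = 11161² / 22164451 = 124567921 / 22164451 = 5.6201672

5.62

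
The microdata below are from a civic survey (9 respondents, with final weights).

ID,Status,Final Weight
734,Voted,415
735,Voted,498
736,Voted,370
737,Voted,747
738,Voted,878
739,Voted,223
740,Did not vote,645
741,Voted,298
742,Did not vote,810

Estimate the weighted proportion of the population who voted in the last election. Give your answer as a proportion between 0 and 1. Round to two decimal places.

0.70

Sum of weights for 'Voted' = 415 + 498 + 370 + 747 + 878 + 223 + 298 = 3429
Total weight = 415 + 498 + 370 + 747 + 878 + 223 + 645 + 298 + 810 = 4884
Weighted proportion = 3429 / 4884 = 0.70208845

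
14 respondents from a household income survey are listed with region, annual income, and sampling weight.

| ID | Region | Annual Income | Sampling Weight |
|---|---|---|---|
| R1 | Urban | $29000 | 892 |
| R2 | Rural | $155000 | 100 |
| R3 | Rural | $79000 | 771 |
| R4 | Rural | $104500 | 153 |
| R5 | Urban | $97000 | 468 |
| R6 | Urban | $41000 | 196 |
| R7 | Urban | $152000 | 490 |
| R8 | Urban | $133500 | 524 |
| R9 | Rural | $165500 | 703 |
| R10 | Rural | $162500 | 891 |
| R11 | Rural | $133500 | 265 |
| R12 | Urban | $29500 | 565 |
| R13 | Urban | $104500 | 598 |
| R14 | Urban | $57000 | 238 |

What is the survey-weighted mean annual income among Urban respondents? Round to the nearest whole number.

79692

Urban rows: R1, R5, R6, R7, R8, R12, R13, R14
Weighted sum = 29000×892 + 97000×468 + 41000×196 + 152000×490 + 133500×524 + 29500×565 + 104500×598 + 57000×238
  = 25868000 + 45396000 + 8036000 + 74480000 + 69954000 + 16667500 + 62491000 + 13566000 = 316458500
Sum of weights = 892 + 468 + 196 + 490 + 524 + 565 + 598 + 238 = 3971
Weighted mean = 316458500 / 3971 = 79692.395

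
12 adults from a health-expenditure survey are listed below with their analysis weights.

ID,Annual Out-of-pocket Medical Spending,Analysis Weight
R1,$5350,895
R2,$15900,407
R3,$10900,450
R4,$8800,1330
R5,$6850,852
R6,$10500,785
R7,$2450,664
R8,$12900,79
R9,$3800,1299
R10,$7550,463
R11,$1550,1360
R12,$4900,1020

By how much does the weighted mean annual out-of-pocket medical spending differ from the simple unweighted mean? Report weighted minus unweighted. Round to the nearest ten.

-1360

Unweighted sum = 5350 + 15900 + 10900 + 8800 + 6850 + 10500 + 2450 + 12900 + 3800 + 7550 + 1550 + 4900 = 91450
Unweighted mean = 91450 / 12 = 7620.8333
Weighted sum = 5350×895 + 15900×407 + 10900×450 + 8800×1330 + 6850×852 + 10500×785 + 2450×664 + 12900×79 + 3800×1299 + 7550×463 + 1550×1360 + 4900×1020
  = 60131000
Sum of weights = 895 + 407 + 450 + 1330 + 852 + 785 + 664 + 79 + 1299 + 463 + 1360 + 1020 = 9604
Weighted mean = 60131000 / 9604 = 6261.0371
Difference (weighted minus unweighted) = -1359.7963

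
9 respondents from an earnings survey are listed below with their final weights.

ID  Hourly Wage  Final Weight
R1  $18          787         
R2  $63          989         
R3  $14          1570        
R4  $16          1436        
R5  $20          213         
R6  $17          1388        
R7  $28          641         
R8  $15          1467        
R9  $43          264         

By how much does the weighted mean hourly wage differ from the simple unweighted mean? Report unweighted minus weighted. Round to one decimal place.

Unweighted sum = 18 + 63 + 14 + 16 + 20 + 17 + 28 + 15 + 43 = 234
Unweighted mean = 234 / 9 = 26
Weighted sum = 18×787 + 63×989 + 14×1570 + 16×1436 + 20×213 + 17×1388 + 28×641 + 15×1467 + 43×264
  = 200590
Sum of weights = 787 + 989 + 1570 + 1436 + 213 + 1388 + 641 + 1467 + 264 = 8755
Weighted mean = 200590 / 8755 = 22.911479
Difference (unweighted minus weighted) = 3.0885208

3.1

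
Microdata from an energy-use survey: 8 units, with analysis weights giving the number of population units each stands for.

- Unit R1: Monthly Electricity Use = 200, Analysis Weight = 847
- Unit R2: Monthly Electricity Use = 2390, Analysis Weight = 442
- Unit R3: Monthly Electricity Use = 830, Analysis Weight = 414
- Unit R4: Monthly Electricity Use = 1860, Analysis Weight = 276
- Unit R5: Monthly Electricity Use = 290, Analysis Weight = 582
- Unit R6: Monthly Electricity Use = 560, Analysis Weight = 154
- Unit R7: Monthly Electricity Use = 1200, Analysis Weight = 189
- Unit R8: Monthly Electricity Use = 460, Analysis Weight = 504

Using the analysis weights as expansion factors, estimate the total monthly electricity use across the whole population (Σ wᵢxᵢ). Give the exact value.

Weighted total = 200×847 + 2390×442 + 830×414 + 1860×276 + 290×582 + 560×154 + 1200×189 + 460×504
  = 169400 + 1056380 + 343620 + 513360 + 168780 + 86240 + 226800 + 231840 = 2796420

2796420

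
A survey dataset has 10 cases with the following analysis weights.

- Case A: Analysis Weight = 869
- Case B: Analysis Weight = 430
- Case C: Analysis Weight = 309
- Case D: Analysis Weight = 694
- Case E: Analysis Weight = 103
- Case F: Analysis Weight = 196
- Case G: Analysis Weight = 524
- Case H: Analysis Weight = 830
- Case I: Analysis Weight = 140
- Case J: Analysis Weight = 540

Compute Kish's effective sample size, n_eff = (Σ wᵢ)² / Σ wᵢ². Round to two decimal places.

7.56

Σ wᵢ = 869 + 430 + 309 + 694 + 103 + 196 + 524 + 830 + 140 + 540 = 4635
Σ wᵢ² = 755161 + 184900 + 95481 + 481636 + 10609 + 38416 + 274576 + 688900 + 19600 + 291600 = 2840879
n_eff = 4635² / 2840879 = 21483225 / 2840879 = 7.5621753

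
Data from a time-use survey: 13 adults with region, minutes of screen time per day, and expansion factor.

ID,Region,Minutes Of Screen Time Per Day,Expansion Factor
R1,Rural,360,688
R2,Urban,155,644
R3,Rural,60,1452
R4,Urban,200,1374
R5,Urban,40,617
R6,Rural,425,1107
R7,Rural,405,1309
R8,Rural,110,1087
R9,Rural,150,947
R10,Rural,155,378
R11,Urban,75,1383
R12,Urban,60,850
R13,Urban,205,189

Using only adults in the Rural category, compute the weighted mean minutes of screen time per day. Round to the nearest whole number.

Rural rows: R1, R3, R6, R7, R8, R9, R10
Weighted sum = 360×688 + 60×1452 + 425×1107 + 405×1309 + 110×1087 + 150×947 + 155×378
  = 247680 + 87120 + 470475 + 530145 + 119570 + 142050 + 58590 = 1655630
Sum of weights = 6968
Weighted mean = 1655630 / 6968 = 237.60476

238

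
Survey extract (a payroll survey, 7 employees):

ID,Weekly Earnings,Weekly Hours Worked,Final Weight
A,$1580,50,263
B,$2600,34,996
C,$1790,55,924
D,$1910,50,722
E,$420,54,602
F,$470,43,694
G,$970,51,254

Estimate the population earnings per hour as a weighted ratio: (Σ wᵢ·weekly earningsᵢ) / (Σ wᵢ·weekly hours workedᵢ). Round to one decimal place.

32.8

Σ wᵢ·y = 1580×263 + 2600×996 + 1790×924 + 1910×722 + 420×602 + 470×694 + 970×254
  = 6863520
Σ wᵢ·x = 50×263 + 34×996 + 55×924 + 50×722 + 54×602 + 43×694 + 51×254
  = 209238
Ratio = 6863520 / 209238 = 32.802455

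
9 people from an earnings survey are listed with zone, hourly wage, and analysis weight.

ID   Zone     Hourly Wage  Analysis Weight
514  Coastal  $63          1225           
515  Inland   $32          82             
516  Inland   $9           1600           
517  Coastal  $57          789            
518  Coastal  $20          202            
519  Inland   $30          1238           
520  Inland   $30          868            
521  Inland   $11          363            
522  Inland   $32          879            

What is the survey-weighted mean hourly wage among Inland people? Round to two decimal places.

22.33

Inland rows: 515, 516, 519, 520, 521, 522
Weighted sum = 32×82 + 9×1600 + 30×1238 + 30×868 + 11×363 + 32×879
  = 2624 + 14400 + 37140 + 26040 + 3993 + 28128 = 112325
Sum of weights = 82 + 1600 + 1238 + 868 + 363 + 879 = 5030
Weighted mean = 112325 / 5030 = 22.331014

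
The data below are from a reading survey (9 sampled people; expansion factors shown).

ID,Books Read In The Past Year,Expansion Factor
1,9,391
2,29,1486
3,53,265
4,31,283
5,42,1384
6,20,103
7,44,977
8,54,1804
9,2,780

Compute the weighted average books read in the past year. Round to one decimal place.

36.3

Weighted sum = 9×391 + 29×1486 + 53×265 + 31×283 + 42×1384 + 20×103 + 44×977 + 54×1804 + 2×780
  = 3519 + 43094 + 14045 + 8773 + 58128 + 2060 + 42988 + 97416 + 1560 = 271583
Sum of weights = 391 + 1486 + 265 + 283 + 1384 + 103 + 977 + 1804 + 780 = 7473
Weighted mean = 271583 / 7473 = 36.341897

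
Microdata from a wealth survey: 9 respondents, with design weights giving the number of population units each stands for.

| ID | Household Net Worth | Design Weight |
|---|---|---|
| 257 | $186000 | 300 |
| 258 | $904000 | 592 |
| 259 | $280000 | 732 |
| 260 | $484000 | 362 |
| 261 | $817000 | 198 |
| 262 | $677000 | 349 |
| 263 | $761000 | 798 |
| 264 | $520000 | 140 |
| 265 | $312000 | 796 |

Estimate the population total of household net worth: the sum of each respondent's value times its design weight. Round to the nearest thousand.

2297605000

Weighted total = 186000×300 + 904000×592 + 280000×732 + 484000×362 + 817000×198 + 677000×349 + 761000×798 + 520000×140 + 312000×796
  = 55800000 + 535168000 + 204960000 + 175208000 + 161766000 + 236273000 + 607278000 + 72800000 + 248352000 = 2297605000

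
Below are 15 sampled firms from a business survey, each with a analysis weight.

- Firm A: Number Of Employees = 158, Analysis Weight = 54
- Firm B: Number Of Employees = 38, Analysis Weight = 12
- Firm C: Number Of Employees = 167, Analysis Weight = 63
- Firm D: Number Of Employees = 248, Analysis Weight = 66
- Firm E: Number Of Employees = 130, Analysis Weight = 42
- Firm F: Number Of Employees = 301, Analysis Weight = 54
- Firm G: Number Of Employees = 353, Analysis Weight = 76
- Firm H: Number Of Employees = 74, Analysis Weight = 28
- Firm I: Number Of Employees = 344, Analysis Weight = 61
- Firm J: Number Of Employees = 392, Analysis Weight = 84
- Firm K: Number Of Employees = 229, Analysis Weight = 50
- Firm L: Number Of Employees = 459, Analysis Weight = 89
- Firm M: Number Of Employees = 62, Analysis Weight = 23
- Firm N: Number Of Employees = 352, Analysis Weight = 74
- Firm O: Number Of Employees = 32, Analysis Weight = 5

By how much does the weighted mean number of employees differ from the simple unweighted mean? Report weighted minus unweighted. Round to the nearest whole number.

Unweighted sum = 3339
Unweighted mean = 3339 / 15 = 222.6
Weighted sum = 220338
Sum of weights = 781
Weighted mean = 220338 / 781 = 282.12292
Difference (weighted minus unweighted) = 59.522919

60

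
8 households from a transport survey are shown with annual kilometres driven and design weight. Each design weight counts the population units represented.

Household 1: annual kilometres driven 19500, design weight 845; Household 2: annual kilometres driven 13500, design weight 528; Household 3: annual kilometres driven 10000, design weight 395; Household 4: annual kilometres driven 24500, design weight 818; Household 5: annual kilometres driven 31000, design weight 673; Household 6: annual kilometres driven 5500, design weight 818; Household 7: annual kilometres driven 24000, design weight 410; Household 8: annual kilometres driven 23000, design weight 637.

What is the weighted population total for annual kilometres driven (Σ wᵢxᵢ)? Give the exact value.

Weighted total = 97449500

97449500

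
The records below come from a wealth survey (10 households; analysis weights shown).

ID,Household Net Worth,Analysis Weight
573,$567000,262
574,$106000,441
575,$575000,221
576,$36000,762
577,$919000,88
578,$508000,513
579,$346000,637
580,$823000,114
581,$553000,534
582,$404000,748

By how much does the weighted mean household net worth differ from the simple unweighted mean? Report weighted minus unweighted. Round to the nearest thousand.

Unweighted sum = 567000 + 106000 + 575000 + 36000 + 919000 + 508000 + 346000 + 823000 + 553000 + 404000 = 4837000
Unweighted mean = 4837000 / 10 = 483700
Weighted sum = 1603001000
Sum of weights = 262 + 441 + 221 + 762 + 88 + 513 + 637 + 114 + 534 + 748 = 4320
Weighted mean = 1603001000 / 4320 = 371065.05
Difference (weighted minus unweighted) = -112634.95

-113000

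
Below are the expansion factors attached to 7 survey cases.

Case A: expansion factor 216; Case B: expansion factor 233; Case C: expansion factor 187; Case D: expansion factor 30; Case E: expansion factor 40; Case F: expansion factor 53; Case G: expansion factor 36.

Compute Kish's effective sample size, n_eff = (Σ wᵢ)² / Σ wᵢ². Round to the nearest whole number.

4

Σ wᵢ = 216 + 233 + 187 + 30 + 40 + 53 + 36 = 795
Σ wᵢ² = 46656 + 54289 + 34969 + 900 + 1600 + 2809 + 1296 = 142519
n_eff = 795² / 142519 = 632025 / 142519 = 4.4346719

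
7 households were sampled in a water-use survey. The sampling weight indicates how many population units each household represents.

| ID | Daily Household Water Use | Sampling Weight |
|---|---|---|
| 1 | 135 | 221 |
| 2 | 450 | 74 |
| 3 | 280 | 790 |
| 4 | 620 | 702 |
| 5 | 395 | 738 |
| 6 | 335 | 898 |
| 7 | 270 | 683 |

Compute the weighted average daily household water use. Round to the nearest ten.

Weighted sum = 135×221 + 450×74 + 280×790 + 620×702 + 395×738 + 335×898 + 270×683
  = 29835 + 33300 + 221200 + 435240 + 291510 + 300830 + 184410 = 1496325
Sum of weights = 221 + 74 + 790 + 702 + 738 + 898 + 683 = 4106
Weighted mean = 1496325 / 4106 = 364.42401

360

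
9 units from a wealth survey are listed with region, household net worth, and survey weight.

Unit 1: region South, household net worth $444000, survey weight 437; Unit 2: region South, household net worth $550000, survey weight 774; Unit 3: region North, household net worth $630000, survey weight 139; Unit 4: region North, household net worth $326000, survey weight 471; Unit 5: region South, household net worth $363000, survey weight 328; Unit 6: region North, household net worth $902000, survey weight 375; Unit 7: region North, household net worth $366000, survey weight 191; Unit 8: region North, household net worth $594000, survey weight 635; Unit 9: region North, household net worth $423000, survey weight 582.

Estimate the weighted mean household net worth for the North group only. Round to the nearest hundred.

531800

North rows: 3, 4, 6, 7, 8, 9
Weighted sum = 630000×139 + 326000×471 + 902000×375 + 366000×191 + 594000×635 + 423000×582
  = 87570000 + 153546000 + 338250000 + 69906000 + 377190000 + 246186000 = 1272648000
Sum of weights = 2393
Weighted mean = 1272648000 / 2393 = 531821.15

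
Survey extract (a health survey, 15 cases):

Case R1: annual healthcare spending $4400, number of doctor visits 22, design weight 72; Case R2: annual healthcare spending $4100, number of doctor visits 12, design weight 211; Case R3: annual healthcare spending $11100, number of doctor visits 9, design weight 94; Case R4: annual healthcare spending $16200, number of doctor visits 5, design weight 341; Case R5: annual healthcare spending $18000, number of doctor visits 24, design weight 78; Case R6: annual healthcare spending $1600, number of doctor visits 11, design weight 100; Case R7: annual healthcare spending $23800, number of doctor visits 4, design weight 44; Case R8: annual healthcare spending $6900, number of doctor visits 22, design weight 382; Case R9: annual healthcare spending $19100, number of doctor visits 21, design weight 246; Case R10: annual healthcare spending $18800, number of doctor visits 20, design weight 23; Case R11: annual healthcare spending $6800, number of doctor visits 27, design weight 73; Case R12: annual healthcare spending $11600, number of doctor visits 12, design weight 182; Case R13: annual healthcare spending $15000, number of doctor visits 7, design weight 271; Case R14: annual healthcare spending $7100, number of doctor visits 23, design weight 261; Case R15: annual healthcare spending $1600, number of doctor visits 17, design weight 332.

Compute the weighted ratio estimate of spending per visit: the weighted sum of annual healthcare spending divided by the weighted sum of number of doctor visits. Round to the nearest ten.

Σ wᵢ·y = 27184400
Σ wᵢ·x = 41544
Ratio = 27184400 / 41544 = 654.35201

650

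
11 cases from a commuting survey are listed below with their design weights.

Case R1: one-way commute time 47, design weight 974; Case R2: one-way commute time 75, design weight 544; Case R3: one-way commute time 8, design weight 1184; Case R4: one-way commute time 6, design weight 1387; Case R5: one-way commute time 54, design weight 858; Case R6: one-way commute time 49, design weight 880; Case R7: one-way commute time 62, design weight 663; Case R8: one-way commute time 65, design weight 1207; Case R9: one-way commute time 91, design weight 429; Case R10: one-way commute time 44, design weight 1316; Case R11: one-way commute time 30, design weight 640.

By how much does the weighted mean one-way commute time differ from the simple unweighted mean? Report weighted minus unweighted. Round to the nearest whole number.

-6

Unweighted sum = 47 + 75 + 8 + 6 + 54 + 49 + 62 + 65 + 91 + 44 + 30 = 531
Unweighted mean = 531 / 11 = 48.272727
Weighted sum = 429528
Sum of weights = 974 + 544 + 1184 + 1387 + 858 + 880 + 663 + 1207 + 429 + 1316 + 640 = 10082
Weighted mean = 429528 / 10082 = 42.603452
Difference (weighted minus unweighted) = -5.6692756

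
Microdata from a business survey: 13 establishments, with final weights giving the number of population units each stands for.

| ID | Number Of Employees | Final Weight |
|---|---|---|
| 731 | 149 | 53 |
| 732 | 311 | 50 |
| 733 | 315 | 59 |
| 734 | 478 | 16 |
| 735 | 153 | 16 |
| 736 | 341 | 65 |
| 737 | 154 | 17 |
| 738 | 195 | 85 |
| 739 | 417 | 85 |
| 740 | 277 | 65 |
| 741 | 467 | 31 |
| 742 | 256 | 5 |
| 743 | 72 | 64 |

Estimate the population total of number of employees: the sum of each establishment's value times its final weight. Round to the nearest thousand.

Weighted total = 167301

167000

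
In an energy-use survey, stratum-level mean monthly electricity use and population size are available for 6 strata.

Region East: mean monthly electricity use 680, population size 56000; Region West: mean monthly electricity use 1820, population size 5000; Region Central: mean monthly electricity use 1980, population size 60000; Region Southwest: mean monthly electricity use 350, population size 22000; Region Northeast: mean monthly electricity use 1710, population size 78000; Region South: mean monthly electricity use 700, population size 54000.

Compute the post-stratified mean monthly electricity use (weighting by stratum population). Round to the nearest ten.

Σ Nₕ·x̄ₕ = 680×56000 + 1820×5000 + 1980×60000 + 350×22000 + 1710×78000 + 700×54000
  = 38080000 + 9100000 + 118800000 + 7700000 + 133380000 + 37800000 = 344860000
Σ Nₕ = 56000 + 5000 + 60000 + 22000 + 78000 + 54000 = 275000
Overall mean = 344860000 / 275000 = 1254.0364

1250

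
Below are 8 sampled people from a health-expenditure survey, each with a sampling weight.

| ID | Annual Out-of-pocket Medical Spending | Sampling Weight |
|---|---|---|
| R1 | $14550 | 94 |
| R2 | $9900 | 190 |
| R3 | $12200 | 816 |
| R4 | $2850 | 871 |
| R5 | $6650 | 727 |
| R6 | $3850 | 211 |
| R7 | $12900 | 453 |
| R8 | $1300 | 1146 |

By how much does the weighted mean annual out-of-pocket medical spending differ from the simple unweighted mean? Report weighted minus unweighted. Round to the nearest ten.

-1670

Unweighted sum = 14550 + 9900 + 12200 + 2850 + 6650 + 3850 + 12900 + 1300 = 64200
Unweighted mean = 64200 / 8 = 8025
Weighted sum = 14550×94 + 9900×190 + 12200×816 + 2850×871 + 6650×727 + 3850×211 + 12900×453 + 1300×1146
  = 1367700 + 1881000 + 9955200 + 2482350 + 4834550 + 812350 + 5843700 + 1489800 = 28666650
Sum of weights = 94 + 190 + 816 + 871 + 727 + 211 + 453 + 1146 = 4508
Weighted mean = 28666650 / 4508 = 6359.0617
Difference (weighted minus unweighted) = -1665.9383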